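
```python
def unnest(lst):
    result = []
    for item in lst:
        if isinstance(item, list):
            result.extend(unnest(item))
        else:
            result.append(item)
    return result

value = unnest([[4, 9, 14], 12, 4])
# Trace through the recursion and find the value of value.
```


unnest([[4, 9, 14], 12, 4])
Processing each element:
  [4, 9, 14] is a list -> unnest recursively -> [4, 9, 14]
  12 is not a list -> append 12
  4 is not a list -> append 4
= [4, 9, 14, 12, 4]


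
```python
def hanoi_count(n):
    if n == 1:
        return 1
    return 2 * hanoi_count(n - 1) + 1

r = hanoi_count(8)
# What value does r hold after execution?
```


hanoi_count(8)
= 2 * hanoi_count(7) + 1
= 2 * (2 * hanoi_count(6) + 1) + 1
= 2 * (2 * (2 * hanoi_count(5) + 1) + 1) + 1
= 2 * (2 * (2 * (2 * hanoi_count(4) + 1) + 1) + 1) + 1
= 2 * (2 * (2 * (2 * (2 * hanoi_count(3) + 1) + 1) + 1) + 1) + 1
= 2 * (2 * (2 * (2 * (2 * (2 * hanoi_count(2) + 1) + 1) + 1) + 1) + 1) + 1
= 2 * (2 * (2 * (2 * (2 * (2 * (2 * hanoi_count(1) + 1) + 1) + 1) + 1) + 1) + 1) + 1
Now compute bottom-up:
hanoi_count(1) = 1
hanoi_count(2) = 2 * 1 + 1 = 3
hanoi_count(3) = 2 * 3 + 1 = 7
hanoi_count(4) = 2 * 7 + 1 = 15
hanoi_count(5) = 2 * 15 + 1 = 31
hanoi_count(6) = 2 * 31 + 1 = 63
hanoi_count(7) = 2 * 63 + 1 = 127
hanoi_count(8) = 2 * 127 + 1 = 255
= 255


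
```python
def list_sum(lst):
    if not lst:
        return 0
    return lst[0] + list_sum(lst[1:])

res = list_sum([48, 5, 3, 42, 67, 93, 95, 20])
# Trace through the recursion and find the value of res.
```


list_sum([48, 5, 3, 42, 67, 93, 95, 20])
= 48 + list_sum([5, 3, 42, 67, 93, 95, 20])
= 48 + 5 + list_sum([3, 42, 67, 93, 95, 20])
= 48 + 5 + 3 + list_sum([42, 67, 93, 95, 20])
= 48 + 5 + 3 + 42 + list_sum([67, 93, 95, 20])
= 48 + 5 + 3 + 42 + 67 + list_sum([93, 95, 20])
= 48 + 5 + 3 + 42 + 67 + 93 + list_sum([95, 20])
= 48 + 5 + 3 + 42 + 67 + 93 + 95 + list_sum([20])
= 48 + 5 + 3 + 42 + 67 + 93 + 95 + 20 + list_sum([])
= 48 + 5 + 3 + 42 + 67 + 93 + 95 + 20 + 0
= 373


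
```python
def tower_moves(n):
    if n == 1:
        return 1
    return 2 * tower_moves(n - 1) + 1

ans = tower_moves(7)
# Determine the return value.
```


tower_moves(7)
= 2 * tower_moves(6) + 1
= 2 * (2 * tower_moves(5) + 1) + 1
= 2 * (2 * (2 * tower_moves(4) + 1) + 1) + 1
= 2 * (2 * (2 * (2 * tower_moves(3) + 1) + 1) + 1) + 1
= 2 * (2 * (2 * (2 * (2 * tower_moves(2) + 1) + 1) + 1) + 1) + 1
= 2 * (2 * (2 * (2 * (2 * (2 * tower_moves(1) + 1) + 1) + 1) + 1) + 1) + 1
Now compute bottom-up:
tower_moves(1) = 1
tower_moves(2) = 2 * 1 + 1 = 3
tower_moves(3) = 2 * 3 + 1 = 7
tower_moves(4) = 2 * 7 + 1 = 15
tower_moves(5) = 2 * 15 + 1 = 31
tower_moves(6) = 2 * 31 + 1 = 63
tower_moves(7) = 2 * 63 + 1 = 127
= 127


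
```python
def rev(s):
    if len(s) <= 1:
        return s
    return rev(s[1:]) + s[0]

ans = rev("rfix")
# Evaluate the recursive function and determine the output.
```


rev("rfix")
= rev("fix") + "r"
= rev("ix") + "f" + "r"
= rev("x") + "i" + "f" + "r"
= "x" + "i" + "f" + "r"
= "xifr"


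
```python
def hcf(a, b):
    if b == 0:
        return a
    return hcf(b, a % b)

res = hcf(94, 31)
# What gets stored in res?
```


hcf(94, 31)
= hcf(31, 94 % 31) = hcf(31, 1)
= hcf(1, 31 % 1) = hcf(1, 0)
b == 0, return a = 1


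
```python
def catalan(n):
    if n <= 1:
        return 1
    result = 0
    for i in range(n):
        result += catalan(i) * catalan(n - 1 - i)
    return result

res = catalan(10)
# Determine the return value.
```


catalan(10)
= sum of catalan(i) * catalan(10-1-i) for i in 0..9
First compute sub-values bottom-up:
  catalan(0) = 1, catalan(1) = 1
  catalan(2) = 1*1 + 1*1 = 2
  catalan(3) = 1*2 + 1*1 + 2*1 = 5
  catalan(4) = 1*5 + 1*2 + 2*1 + 5*1 = 14
  catalan(5) = 1*14 + 1*5 + 2*2 + 5*1 + 14*1 = 42
  catalan(6) = 1*42 + 1*14 + 2*5 + 5*2 + 14*1 + 42*1 = 132
  catalan(7) = 1*132 + 1*42 + 2*14 + 5*5 + 14*2 + 42*1 + 132*1 = 429
  catalan(8) = 1*429 + 1*132 + 2*42 + 5*14 + 14*5 + 42*2 + 132*1 + 429*1 = 1430
  catalan(9) = 1*1430 + 1*429 + 2*132 + 5*42 + 14*14 + 42*5 + 132*2 + 429*1 + 1430*1 = 4862
Now catalan(10):
  catalan(0)*catalan(9) = 1*4862 = 4862
  catalan(1)*catalan(8) = 1*1430 = 1430
  catalan(2)*catalan(7) = 2*429 = 858
  catalan(3)*catalan(6) = 5*132 = 660
  catalan(4)*catalan(5) = 14*42 = 588
  catalan(5)*catalan(4) = 42*14 = 588
  catalan(6)*catalan(3) = 132*5 = 660
  catalan(7)*catalan(2) = 429*2 = 858
  catalan(8)*catalan(1) = 1430*1 = 1430
  catalan(9)*catalan(0) = 4862*1 = 4862
= 4862 + 1430 + 858 + 660 + 588 + 588 + 660 + 858 + 1430 + 4862
= 16796


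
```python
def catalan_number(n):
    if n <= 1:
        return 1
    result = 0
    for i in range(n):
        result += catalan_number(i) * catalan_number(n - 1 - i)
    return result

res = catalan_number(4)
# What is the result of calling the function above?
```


catalan_number(4)
= sum of catalan_number(i) * catalan_number(4-1-i) for i in 0..3
First compute sub-values bottom-up:
  catalan_number(0) = 1, catalan_number(1) = 1
  catalan_number(2) = 1*1 + 1*1 = 2
  catalan_number(3) = 1*2 + 1*1 + 2*1 = 5
Now catalan_number(4):
  catalan_number(0)*catalan_number(3) = 1*5 = 5
  catalan_number(1)*catalan_number(2) = 1*2 = 2
  catalan_number(2)*catalan_number(1) = 2*1 = 2
  catalan_number(3)*catalan_number(0) = 5*1 = 5
= 5 + 2 + 2 + 5
= 14


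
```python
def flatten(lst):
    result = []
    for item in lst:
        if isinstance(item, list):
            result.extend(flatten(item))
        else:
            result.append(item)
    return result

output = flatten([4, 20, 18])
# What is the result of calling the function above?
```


flatten([4, 20, 18])
Processing each element:
  4 is not a list -> append 4
  20 is not a list -> append 20
  18 is not a list -> append 18
= [4, 20, 18]


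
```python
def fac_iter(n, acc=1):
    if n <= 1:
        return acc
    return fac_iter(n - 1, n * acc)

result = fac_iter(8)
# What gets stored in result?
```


fac_iter(8, 1)
= fac_iter(7, 8 * 1) = fac_iter(7, 8)
= fac_iter(6, 7 * 8) = fac_iter(6, 56)
= fac_iter(5, 6 * 56) = fac_iter(5, 336)
= fac_iter(4, 5 * 336) = fac_iter(4, 1680)
= fac_iter(3, 4 * 1680) = fac_iter(3, 6720)
= fac_iter(2, 3 * 6720) = fac_iter(2, 20160)
= fac_iter(1, 2 * 20160) = fac_iter(1, 40320)
n <= 1, return acc = 40320


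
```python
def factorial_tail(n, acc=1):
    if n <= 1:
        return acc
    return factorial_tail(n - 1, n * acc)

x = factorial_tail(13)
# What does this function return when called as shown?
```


factorial_tail(13, 1)
= factorial_tail(12, 13 * 1) = factorial_tail(12, 13)
= factorial_tail(11, 12 * 13) = factorial_tail(11, 156)
= factorial_tail(10, 11 * 156) = factorial_tail(10, 1716)
= factorial_tail(9, 10 * 1716) = factorial_tail(9, 17160)
= factorial_tail(8, 9 * 17160) = factorial_tail(8, 154440)
= factorial_tail(7, 8 * 154440) = factorial_tail(7, 1235520)
= factorial_tail(6, 7 * 1235520) = factorial_tail(6, 8648640)
= factorial_tail(5, 6 * 8648640) = factorial_tail(5, 51891840)
= factorial_tail(4, 5 * 51891840) = factorial_tail(4, 259459200)
= factorial_tail(3, 4 * 259459200) = factorial_tail(3, 1037836800)
= factorial_tail(2, 3 * 1037836800) = factorial_tail(2, 3113510400)
= factorial_tail(1, 2 * 3113510400) = factorial_tail(1, 6227020800)
n <= 1, return acc = 6227020800


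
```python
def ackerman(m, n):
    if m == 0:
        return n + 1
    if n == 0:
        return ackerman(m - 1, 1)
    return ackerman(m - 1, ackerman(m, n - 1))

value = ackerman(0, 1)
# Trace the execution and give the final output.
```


ackerman(0, 1)
m == 0: return 1 + 1 = 2
= 2


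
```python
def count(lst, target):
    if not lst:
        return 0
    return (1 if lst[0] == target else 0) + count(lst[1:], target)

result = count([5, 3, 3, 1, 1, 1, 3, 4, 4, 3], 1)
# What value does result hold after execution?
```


count([5, 3, 3, 1, 1, 1, 3, 4, 4, 3], 1)
lst[0]=5 != 1: 0 + count([3, 3, 1, 1, 1, 3, 4, 4, 3], 1)
lst[0]=3 != 1: 0 + count([3, 1, 1, 1, 3, 4, 4, 3], 1)
lst[0]=3 != 1: 0 + count([1, 1, 1, 3, 4, 4, 3], 1)
lst[0]=1 == 1: 1 + count([1, 1, 3, 4, 4, 3], 1)
lst[0]=1 == 1: 1 + count([1, 3, 4, 4, 3], 1)
lst[0]=1 == 1: 1 + count([3, 4, 4, 3], 1)
lst[0]=3 != 1: 0 + count([4, 4, 3], 1)
lst[0]=4 != 1: 0 + count([4, 3], 1)
lst[0]=4 != 1: 0 + count([3], 1)
lst[0]=3 != 1: 0 + count([], 1)
= 3


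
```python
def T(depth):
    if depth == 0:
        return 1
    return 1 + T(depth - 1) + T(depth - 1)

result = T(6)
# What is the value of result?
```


T(6)
= 1 + T(5) + T(5)
= 1 + 2 * T(5)
T(k) = 2^(k+1) - 1
T(0) = 1
T(1) = 3
T(2) = 7
T(3) = 15
T(4) = 31
T(6) = 2^7 - 1 = 127


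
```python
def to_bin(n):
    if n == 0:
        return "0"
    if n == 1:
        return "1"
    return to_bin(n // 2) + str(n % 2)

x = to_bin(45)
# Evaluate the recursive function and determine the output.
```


to_bin(45)
= to_bin(22) + "1"
= to_bin(11) + "0" + "1"
= to_bin(5) + "1" + "0" + "1"
= to_bin(2) + "1" + "1" + "0" + "1"
= to_bin(1) + "0" + "1" + "1" + "0" + "1"
= "1" + "0" + "1" + "1" + "0" + "1"
= "101101"


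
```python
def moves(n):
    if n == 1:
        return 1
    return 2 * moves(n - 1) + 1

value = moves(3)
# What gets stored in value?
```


moves(3)
= 2 * moves(2) + 1
= 2 * (2 * moves(1) + 1) + 1
Now compute bottom-up:
moves(1) = 1
moves(2) = 2 * 1 + 1 = 3
moves(3) = 2 * 3 + 1 = 7
= 7


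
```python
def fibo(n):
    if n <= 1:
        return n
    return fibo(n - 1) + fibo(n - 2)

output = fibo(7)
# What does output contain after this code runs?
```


fibo(7)
= fibo(6) + fibo(5)
= (fibo(5) + fibo(4)) + fibo(5)
Computing bottom-up: fibo(0)=0, fibo(1)=1, fibo(2)=1, fibo(3)=2, fibo(4)=3, fibo(5)=5, fibo(6)=8, fibo(7)=13
= 13


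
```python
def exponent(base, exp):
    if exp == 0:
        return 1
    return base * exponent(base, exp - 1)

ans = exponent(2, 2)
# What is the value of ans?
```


exponent(2, 2)
= 2 * exponent(2, 1)
= 2 * 2 * exponent(2, 0)
= 2 * 2 * 1
= 4


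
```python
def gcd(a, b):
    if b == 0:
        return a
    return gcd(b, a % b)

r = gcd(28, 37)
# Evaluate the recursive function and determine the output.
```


gcd(28, 37)
= gcd(37, 28 % 37) = gcd(37, 28)
= gcd(28, 37 % 28) = gcd(28, 9)
= gcd(9, 28 % 9) = gcd(9, 1)
= gcd(1, 9 % 1) = gcd(1, 0)
b == 0, return a = 1


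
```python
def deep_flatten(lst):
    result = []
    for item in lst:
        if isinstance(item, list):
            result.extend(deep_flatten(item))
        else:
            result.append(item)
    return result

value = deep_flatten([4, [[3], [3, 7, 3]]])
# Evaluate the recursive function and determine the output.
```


deep_flatten([4, [[3], [3, 7, 3]]])
Processing each element:
  4 is not a list -> append 4
  [[3], [3, 7, 3]] is a list -> deep_flatten recursively -> [3, 3, 7, 3]
= [4, 3, 3, 7, 3]


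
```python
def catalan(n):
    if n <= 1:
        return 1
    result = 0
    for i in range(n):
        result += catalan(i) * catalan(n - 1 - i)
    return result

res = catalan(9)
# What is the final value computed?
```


catalan(9)
= sum of catalan(i) * catalan(9-1-i) for i in 0..8
First compute sub-values bottom-up:
  catalan(0) = 1, catalan(1) = 1
  catalan(2) = 1*1 + 1*1 = 2
  catalan(3) = 1*2 + 1*1 + 2*1 = 5
  catalan(4) = 1*5 + 1*2 + 2*1 + 5*1 = 14
  catalan(5) = 1*14 + 1*5 + 2*2 + 5*1 + 14*1 = 42
  catalan(6) = 1*42 + 1*14 + 2*5 + 5*2 + 14*1 + 42*1 = 132
  catalan(7) = 1*132 + 1*42 + 2*14 + 5*5 + 14*2 + 42*1 + 132*1 = 429
  catalan(8) = 1*429 + 1*132 + 2*42 + 5*14 + 14*5 + 42*2 + 132*1 + 429*1 = 1430
Now catalan(9):
  catalan(0)*catalan(8) = 1*1430 = 1430
  catalan(1)*catalan(7) = 1*429 = 429
  catalan(2)*catalan(6) = 2*132 = 264
  catalan(3)*catalan(5) = 5*42 = 210
  catalan(4)*catalan(4) = 14*14 = 196
  catalan(5)*catalan(3) = 42*5 = 210
  catalan(6)*catalan(2) = 132*2 = 264
  catalan(7)*catalan(1) = 429*1 = 429
  catalan(8)*catalan(0) = 1430*1 = 1430
= 1430 + 429 + 264 + 210 + 196 + 210 + 264 + 429 + 1430
= 4862


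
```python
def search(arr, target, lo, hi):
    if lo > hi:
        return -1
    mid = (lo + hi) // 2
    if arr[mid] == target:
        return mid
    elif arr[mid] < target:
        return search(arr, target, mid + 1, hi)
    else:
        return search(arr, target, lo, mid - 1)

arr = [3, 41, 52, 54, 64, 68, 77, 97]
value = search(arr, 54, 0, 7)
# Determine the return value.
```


search(arr, 54, 0, 7)
lo=0, hi=7, mid=3, arr[mid]=54
arr[3] == 54, found at index 3
= 3


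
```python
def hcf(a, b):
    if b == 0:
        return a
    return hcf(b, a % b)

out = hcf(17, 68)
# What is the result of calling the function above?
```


hcf(17, 68)
= hcf(68, 17 % 68) = hcf(68, 17)
= hcf(17, 68 % 17) = hcf(17, 0)
b == 0, return a = 17


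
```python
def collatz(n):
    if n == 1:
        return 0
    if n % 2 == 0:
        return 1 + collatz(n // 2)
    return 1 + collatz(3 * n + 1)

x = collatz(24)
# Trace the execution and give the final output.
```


collatz(24)
24 is even -> collatz(12)
12 is even -> collatz(6)
6 is even -> collatz(3)
3 is odd -> 3*3+1 = 10 -> collatz(10)
10 is even -> collatz(5)
5 is odd -> 3*5+1 = 16 -> collatz(16)
16 is even -> collatz(8)
8 is even -> collatz(4)
4 is even -> collatz(2)
2 is even -> collatz(1)
Reached 1 after 10 steps
= 10


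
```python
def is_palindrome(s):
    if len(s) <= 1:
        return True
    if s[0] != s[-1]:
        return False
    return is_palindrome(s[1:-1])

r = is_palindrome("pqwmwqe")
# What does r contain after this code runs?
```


is_palindrome("pqwmwqe")
"pqwmwqe": s[0]='p' != s[-1]='e' -> False
= False


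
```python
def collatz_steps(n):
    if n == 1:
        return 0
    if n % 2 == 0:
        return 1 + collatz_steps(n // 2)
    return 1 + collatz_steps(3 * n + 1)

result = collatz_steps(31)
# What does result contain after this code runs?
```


collatz_steps(31)
31 is odd -> 3*31+1 = 94 -> collatz_steps(94)
94 is even -> collatz_steps(47)
47 is odd -> 3*47+1 = 142 -> collatz_steps(142)
142 is even -> collatz_steps(71)
71 is odd -> 3*71+1 = 214 -> collatz_steps(214)
214 is even -> collatz_steps(107)
107 is odd -> 3*107+1 = 322 -> collatz_steps(322)
322 is even -> collatz_steps(161)
161 is odd -> 3*161+1 = 484 -> collatz_steps(484)
484 is even -> collatz_steps(242)
242 is even -> collatz_steps(121)
121 is odd -> 3*121+1 = 364 -> collatz_steps(364)
364 is even -> collatz_steps(182)
182 is even -> collatz_steps(91)
91 is odd -> 3*91+1 = 274 -> collatz_steps(274)
274 is even -> collatz_steps(137)
137 is odd -> 3*137+1 = 412 -> collatz_steps(412)
412 is even -> collatz_steps(206)
206 is even -> collatz_steps(103)
103 is odd -> 3*103+1 = 310 -> collatz_steps(310)
310 is even -> collatz_steps(155)
155 is odd -> 3*155+1 = 466 -> collatz_steps(466)
466 is even -> collatz_steps(233)
233 is odd -> 3*233+1 = 700 -> collatz_steps(700)
700 is even -> collatz_steps(350)
350 is even -> collatz_steps(175)
175 is odd -> 3*175+1 = 526 -> collatz_steps(526)
526 is even -> collatz_steps(263)
263 is odd -> 3*263+1 = 790 -> collatz_steps(790)
790 is even -> collatz_steps(395)
395 is odd -> 3*395+1 = 1186 -> collatz_steps(1186)
1186 is even -> collatz_steps(593)
593 is odd -> 3*593+1 = 1780 -> collatz_steps(1780)
1780 is even -> collatz_steps(890)
890 is even -> collatz_steps(445)
445 is odd -> 3*445+1 = 1336 -> collatz_steps(1336)
1336 is even -> collatz_steps(668)
668 is even -> collatz_steps(334)
334 is even -> collatz_steps(167)
167 is odd -> 3*167+1 = 502 -> collatz_steps(502)
502 is even -> collatz_steps(251)
251 is odd -> 3*251+1 = 754 -> collatz_steps(754)
754 is even -> collatz_steps(377)
377 is odd -> 3*377+1 = 1132 -> collatz_steps(1132)
1132 is even -> collatz_steps(566)
566 is even -> collatz_steps(283)
283 is odd -> 3*283+1 = 850 -> collatz_steps(850)
850 is even -> collatz_steps(425)
425 is odd -> 3*425+1 = 1276 -> collatz_steps(1276)
1276 is even -> collatz_steps(638)
638 is even -> collatz_steps(319)
319 is odd -> 3*319+1 = 958 -> collatz_steps(958)
958 is even -> collatz_steps(479)
479 is odd -> 3*479+1 = 1438 -> collatz_steps(1438)
1438 is even -> collatz_steps(719)
719 is odd -> 3*719+1 = 2158 -> collatz_steps(2158)
2158 is even -> collatz_steps(1079)
1079 is odd -> 3*1079+1 = 3238 -> collatz_steps(3238)
3238 is even -> collatz_steps(1619)
1619 is odd -> 3*1619+1 = 4858 -> collatz_steps(4858)
4858 is even -> collatz_steps(2429)
2429 is odd -> 3*2429+1 = 7288 -> collatz_steps(7288)
7288 is even -> collatz_steps(3644)
3644 is even -> collatz_steps(1822)
1822 is even -> collatz_steps(911)
911 is odd -> 3*911+1 = 2734 -> collatz_steps(2734)
2734 is even -> collatz_steps(1367)
1367 is odd -> 3*1367+1 = 4102 -> collatz_steps(4102)
4102 is even -> collatz_steps(2051)
2051 is odd -> 3*2051+1 = 6154 -> collatz_steps(6154)
6154 is even -> collatz_steps(3077)
3077 is odd -> 3*3077+1 = 9232 -> collatz_steps(9232)
9232 is even -> collatz_steps(4616)
4616 is even -> collatz_steps(2308)
2308 is even -> collatz_steps(1154)
1154 is even -> collatz_steps(577)
577 is odd -> 3*577+1 = 1732 -> collatz_steps(1732)
1732 is even -> collatz_steps(866)
866 is even -> collatz_steps(433)
433 is odd -> 3*433+1 = 1300 -> collatz_steps(1300)
1300 is even -> collatz_steps(650)
650 is even -> collatz_steps(325)
325 is odd -> 3*325+1 = 976 -> collatz_steps(976)
976 is even -> collatz_steps(488)
488 is even -> collatz_steps(244)
244 is even -> collatz_steps(122)
122 is even -> collatz_steps(61)
61 is odd -> 3*61+1 = 184 -> collatz_steps(184)
184 is even -> collatz_steps(92)
92 is even -> collatz_steps(46)
46 is even -> collatz_steps(23)
23 is odd -> 3*23+1 = 70 -> collatz_steps(70)
70 is even -> collatz_steps(35)
35 is odd -> 3*35+1 = 106 -> collatz_steps(106)
106 is even -> collatz_steps(53)
53 is odd -> 3*53+1 = 160 -> collatz_steps(160)
160 is even -> collatz_steps(80)
80 is even -> collatz_steps(40)
40 is even -> collatz_steps(20)
20 is even -> collatz_steps(10)
10 is even -> collatz_steps(5)
5 is odd -> 3*5+1 = 16 -> collatz_steps(16)
16 is even -> collatz_steps(8)
8 is even -> collatz_steps(4)
4 is even -> collatz_steps(2)
2 is even -> collatz_steps(1)
Reached 1 after 106 steps
= 106


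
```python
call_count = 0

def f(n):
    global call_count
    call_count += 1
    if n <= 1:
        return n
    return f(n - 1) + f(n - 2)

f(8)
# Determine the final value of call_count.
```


f(8) calls f(7) and f(6); each non-base call branches into two more.
Let C(k) = total number of calls made by f(k), including the call to f(k) itself.
Base cases: C(0) = 1, C(1) = 1
Recurrence: C(k) = 1 + C(k-1) + C(k-2)
  C(2) = 1 + C(1) + C(0) = 1 + 1 + 1 = 3
  C(3) = 1 + C(2) + C(1) = 1 + 3 + 1 = 5
  C(4) = 1 + C(3) + C(2) = 1 + 5 + 3 = 9
  C(5) = 1 + C(4) + C(3) = 1 + 9 + 5 = 15
  C(6) = 1 + C(5) + C(4) = 1 + 15 + 9 = 25
  C(7) = 1 + C(6) + C(5) = 1 + 25 + 15 = 41
  C(8) = 1 + C(7) + C(6) = 1 + 41 + 25 = 67
Total calls = C(8) = 67


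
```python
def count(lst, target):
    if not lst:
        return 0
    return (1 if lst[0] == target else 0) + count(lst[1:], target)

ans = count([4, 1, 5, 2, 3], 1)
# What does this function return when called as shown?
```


count([4, 1, 5, 2, 3], 1)
lst[0]=4 != 1: 0 + count([1, 5, 2, 3], 1)
lst[0]=1 == 1: 1 + count([5, 2, 3], 1)
lst[0]=5 != 1: 0 + count([2, 3], 1)
lst[0]=2 != 1: 0 + count([3], 1)
lst[0]=3 != 1: 0 + count([], 1)
= 1


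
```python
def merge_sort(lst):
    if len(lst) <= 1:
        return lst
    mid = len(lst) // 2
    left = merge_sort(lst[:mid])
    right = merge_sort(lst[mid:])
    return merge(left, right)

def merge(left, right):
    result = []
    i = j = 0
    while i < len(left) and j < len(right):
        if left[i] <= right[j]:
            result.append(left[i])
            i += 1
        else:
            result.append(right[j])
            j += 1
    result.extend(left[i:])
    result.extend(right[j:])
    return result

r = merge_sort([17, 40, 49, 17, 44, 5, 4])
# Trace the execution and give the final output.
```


merge_sort([17, 40, 49, 17, 44, 5, 4])
Split into [17, 40, 49] and [17, 44, 5, 4]
Left sorted: [17, 40, 49]
Right sorted: [4, 5, 17, 44]
Merge [17, 40, 49] and [4, 5, 17, 44]
= [4, 5, 17, 17, 40, 44, 49]


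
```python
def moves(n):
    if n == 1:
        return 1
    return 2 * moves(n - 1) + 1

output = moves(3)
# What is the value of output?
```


moves(3)
= 2 * moves(2) + 1
= 2 * (2 * moves(1) + 1) + 1
Now compute bottom-up:
moves(1) = 1
moves(2) = 2 * 1 + 1 = 3
moves(3) = 2 * 3 + 1 = 7
= 7


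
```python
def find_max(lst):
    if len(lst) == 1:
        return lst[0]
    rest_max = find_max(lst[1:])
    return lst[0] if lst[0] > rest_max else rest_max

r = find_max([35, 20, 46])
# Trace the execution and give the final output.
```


find_max([35, 20, 46])
= compare 35 with find_max([20, 46])
= compare 20 with find_max([46])
Base: find_max([46]) = 46
compare 20 with 46: max = 46
compare 35 with 46: max = 46
= 46


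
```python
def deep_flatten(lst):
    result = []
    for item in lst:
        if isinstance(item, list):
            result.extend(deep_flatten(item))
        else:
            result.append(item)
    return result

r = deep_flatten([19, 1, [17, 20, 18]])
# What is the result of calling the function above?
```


deep_flatten([19, 1, [17, 20, 18]])
Processing each element:
  19 is not a list -> append 19
  1 is not a list -> append 1
  [17, 20, 18] is a list -> deep_flatten recursively -> [17, 20, 18]
= [19, 1, 17, 20, 18]


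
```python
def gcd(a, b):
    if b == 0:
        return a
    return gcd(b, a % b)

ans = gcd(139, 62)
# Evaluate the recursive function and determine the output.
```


gcd(139, 62)
= gcd(62, 139 % 62) = gcd(62, 15)
= gcd(15, 62 % 15) = gcd(15, 2)
= gcd(2, 15 % 2) = gcd(2, 1)
= gcd(1, 2 % 1) = gcd(1, 0)
b == 0, return a = 1


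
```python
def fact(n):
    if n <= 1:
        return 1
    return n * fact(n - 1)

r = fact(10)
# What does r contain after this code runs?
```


fact(10)
= 10 * fact(9)
= 10 * 9 * fact(8)
= 10 * 9 * 8 * fact(7)
= 10 * 9 * 8 * 7 * fact(6)
= 10 * 9 * 8 * 7 * 6 * fact(5)
= 10 * 9 * 8 * 7 * 6 * 5 * fact(4)
= 10 * 9 * 8 * 7 * 6 * 5 * 4 * fact(3)
= 10 * 9 * 8 * 7 * 6 * 5 * 4 * 3 * fact(2)
= 10 * 9 * 8 * 7 * 6 * 5 * 4 * 3 * 2 * fact(1)
= 10 * 9 * 8 * 7 * 6 * 5 * 4 * 3 * 2 * 1
= 3628800


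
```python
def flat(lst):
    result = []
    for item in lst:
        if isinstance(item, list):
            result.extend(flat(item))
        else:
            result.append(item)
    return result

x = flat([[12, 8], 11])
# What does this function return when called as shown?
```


flat([[12, 8], 11])
Processing each element:
  [12, 8] is a list -> flat recursively -> [12, 8]
  11 is not a list -> append 11
= [12, 8, 11]


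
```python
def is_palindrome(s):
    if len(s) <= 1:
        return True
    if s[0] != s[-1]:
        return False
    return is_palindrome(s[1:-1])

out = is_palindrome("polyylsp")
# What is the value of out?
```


is_palindrome("polyylsp")
"polyylsp": s[0]='p' == s[-1]='p' -> is_palindrome("olyyls")
"olyyls": s[0]='o' != s[-1]='s' -> False
= False


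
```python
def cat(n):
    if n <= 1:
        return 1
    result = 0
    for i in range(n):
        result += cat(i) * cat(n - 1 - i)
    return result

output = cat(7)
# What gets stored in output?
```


cat(7)
= sum of cat(i) * cat(7-1-i) for i in 0..6
First compute sub-values bottom-up:
  cat(0) = 1, cat(1) = 1
  cat(2) = 1*1 + 1*1 = 2
  cat(3) = 1*2 + 1*1 + 2*1 = 5
  cat(4) = 1*5 + 1*2 + 2*1 + 5*1 = 14
  cat(5) = 1*14 + 1*5 + 2*2 + 5*1 + 14*1 = 42
  cat(6) = 1*42 + 1*14 + 2*5 + 5*2 + 14*1 + 42*1 = 132
Now cat(7):
  cat(0)*cat(6) = 1*132 = 132
  cat(1)*cat(5) = 1*42 = 42
  cat(2)*cat(4) = 2*14 = 28
  cat(3)*cat(3) = 5*5 = 25
  cat(4)*cat(2) = 14*2 = 28
  cat(5)*cat(1) = 42*1 = 42
  cat(6)*cat(0) = 132*1 = 132
= 132 + 42 + 28 + 25 + 28 + 42 + 132
= 429


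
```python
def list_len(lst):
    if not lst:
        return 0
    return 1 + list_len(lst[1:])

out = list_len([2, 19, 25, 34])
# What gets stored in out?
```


list_len([2, 19, 25, 34])
= 1 + list_len([19, 25, 34])
= 1 + 1 + list_len([25, 34])
= 1 + 1 + 1 + list_len([34])
= 1 + 1 + 1 + 1 + list_len([])
= 1 + 1 + 1 + 1 + 0
= 4


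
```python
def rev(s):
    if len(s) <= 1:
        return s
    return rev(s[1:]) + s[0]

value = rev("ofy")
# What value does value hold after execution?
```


rev("ofy")
= rev("fy") + "o"
= rev("y") + "f" + "o"
= "y" + "f" + "o"
= "yfo"


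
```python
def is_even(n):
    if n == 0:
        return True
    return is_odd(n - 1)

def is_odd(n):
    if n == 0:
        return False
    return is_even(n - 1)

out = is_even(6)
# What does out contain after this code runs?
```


is_even(6)
= is_odd(5)
= is_even(4)
= is_odd(3)
= is_even(2)
= is_odd(1)
= is_even(0)
n == 0: return True
= True


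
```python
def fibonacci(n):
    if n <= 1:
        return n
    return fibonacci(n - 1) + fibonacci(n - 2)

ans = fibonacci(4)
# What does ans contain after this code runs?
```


fibonacci(4)
= fibonacci(3) + fibonacci(2)
= (fibonacci(2) + fibonacci(1)) + fibonacci(2)
Computing bottom-up: fibonacci(0)=0, fibonacci(1)=1, fibonacci(2)=1, fibonacci(3)=2, fibonacci(4)=3
= 3


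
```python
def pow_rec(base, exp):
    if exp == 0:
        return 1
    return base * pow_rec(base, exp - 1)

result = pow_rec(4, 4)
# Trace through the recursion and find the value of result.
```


pow_rec(4, 4)
= 4 * pow_rec(4, 3)
= 4 * 4 * pow_rec(4, 2)
= 4 * 4 * 4 * pow_rec(4, 1)
= 4 * 4 * 4 * 4 * pow_rec(4, 0)
= 4 * 4 * 4 * 4 * 1
= 256


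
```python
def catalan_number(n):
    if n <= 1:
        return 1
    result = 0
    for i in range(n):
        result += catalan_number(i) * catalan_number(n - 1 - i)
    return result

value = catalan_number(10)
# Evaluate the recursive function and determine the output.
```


catalan_number(10)
= sum of catalan_number(i) * catalan_number(10-1-i) for i in 0..9
First compute sub-values bottom-up:
  catalan_number(0) = 1, catalan_number(1) = 1
  catalan_number(2) = 1*1 + 1*1 = 2
  catalan_number(3) = 1*2 + 1*1 + 2*1 = 5
  catalan_number(4) = 1*5 + 1*2 + 2*1 + 5*1 = 14
  catalan_number(5) = 1*14 + 1*5 + 2*2 + 5*1 + 14*1 = 42
  catalan_number(6) = 1*42 + 1*14 + 2*5 + 5*2 + 14*1 + 42*1 = 132
  catalan_number(7) = 1*132 + 1*42 + 2*14 + 5*5 + 14*2 + 42*1 + 132*1 = 429
  catalan_number(8) = 1*429 + 1*132 + 2*42 + 5*14 + 14*5 + 42*2 + 132*1 + 429*1 = 1430
  catalan_number(9) = 1*1430 + 1*429 + 2*132 + 5*42 + 14*14 + 42*5 + 132*2 + 429*1 + 1430*1 = 4862
Now catalan_number(10):
  catalan_number(0)*catalan_number(9) = 1*4862 = 4862
  catalan_number(1)*catalan_number(8) = 1*1430 = 1430
  catalan_number(2)*catalan_number(7) = 2*429 = 858
  catalan_number(3)*catalan_number(6) = 5*132 = 660
  catalan_number(4)*catalan_number(5) = 14*42 = 588
  catalan_number(5)*catalan_number(4) = 42*14 = 588
  catalan_number(6)*catalan_number(3) = 132*5 = 660
  catalan_number(7)*catalan_number(2) = 429*2 = 858
  catalan_number(8)*catalan_number(1) = 1430*1 = 1430
  catalan_number(9)*catalan_number(0) = 4862*1 = 4862
= 4862 + 1430 + 858 + 660 + 588 + 588 + 660 + 858 + 1430 + 4862
= 16796


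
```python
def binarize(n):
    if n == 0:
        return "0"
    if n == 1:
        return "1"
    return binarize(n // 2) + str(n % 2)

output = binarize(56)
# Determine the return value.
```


binarize(56)
= binarize(28) + "0"
= binarize(14) + "0" + "0"
= binarize(7) + "0" + "0" + "0"
= binarize(3) + "1" + "0" + "0" + "0"
= binarize(1) + "1" + "1" + "0" + "0" + "0"
= "1" + "1" + "1" + "0" + "0" + "0"
= "111000"


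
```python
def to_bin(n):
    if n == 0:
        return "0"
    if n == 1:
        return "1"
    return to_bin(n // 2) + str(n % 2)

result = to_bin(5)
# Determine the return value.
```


to_bin(5)
= to_bin(2) + "1"
= to_bin(1) + "0" + "1"
= "1" + "0" + "1"
= "101"


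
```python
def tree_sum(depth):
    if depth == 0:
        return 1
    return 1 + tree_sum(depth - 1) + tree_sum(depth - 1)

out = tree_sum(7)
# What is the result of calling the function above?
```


tree_sum(7)
= 1 + tree_sum(6) + tree_sum(6)
= 1 + 2 * tree_sum(6)
tree_sum(k) = 2^(k+1) - 1
tree_sum(0) = 1
tree_sum(1) = 3
tree_sum(2) = 7
tree_sum(3) = 15
tree_sum(4) = 31
tree_sum(7) = 2^8 - 1 = 255


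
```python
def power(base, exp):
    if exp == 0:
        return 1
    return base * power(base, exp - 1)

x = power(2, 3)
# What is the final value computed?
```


power(2, 3)
= 2 * power(2, 2)
= 2 * 2 * power(2, 1)
= 2 * 2 * 2 * power(2, 0)
= 2 * 2 * 2 * 1
= 8


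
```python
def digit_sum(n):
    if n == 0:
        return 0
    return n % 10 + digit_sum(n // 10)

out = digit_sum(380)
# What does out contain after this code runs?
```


digit_sum(380)
= 0 + digit_sum(38)
= 0 + 8 + digit_sum(3)
= 0 + 8 + 3 + digit_sum(0)
= 0 + 8 + 3 + 0
= 11


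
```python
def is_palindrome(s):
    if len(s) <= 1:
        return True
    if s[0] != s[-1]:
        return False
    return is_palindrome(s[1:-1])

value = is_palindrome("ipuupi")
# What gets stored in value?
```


is_palindrome("ipuupi")
"ipuupi": s[0]='i' == s[-1]='i' -> is_palindrome("puup")
"puup": s[0]='p' == s[-1]='p' -> is_palindrome("uu")
"uu": s[0]='u' == s[-1]='u' -> is_palindrome("")
"": len <= 1 -> True
= True


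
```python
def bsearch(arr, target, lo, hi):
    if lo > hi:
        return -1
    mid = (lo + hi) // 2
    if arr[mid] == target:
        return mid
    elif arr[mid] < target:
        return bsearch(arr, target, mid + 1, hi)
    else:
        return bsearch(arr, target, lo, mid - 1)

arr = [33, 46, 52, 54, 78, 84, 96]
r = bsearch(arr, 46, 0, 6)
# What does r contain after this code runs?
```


bsearch(arr, 46, 0, 6)
lo=0, hi=6, mid=3, arr[mid]=54
54 > 46, search left half
lo=0, hi=2, mid=1, arr[mid]=46
arr[1] == 46, found at index 1
= 1


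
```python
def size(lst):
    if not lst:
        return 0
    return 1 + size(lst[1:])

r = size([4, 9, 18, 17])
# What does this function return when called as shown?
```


size([4, 9, 18, 17])
= 1 + size([9, 18, 17])
= 1 + 1 + size([18, 17])
= 1 + 1 + 1 + size([17])
= 1 + 1 + 1 + 1 + size([])
= 1 + 1 + 1 + 1 + 0
= 4


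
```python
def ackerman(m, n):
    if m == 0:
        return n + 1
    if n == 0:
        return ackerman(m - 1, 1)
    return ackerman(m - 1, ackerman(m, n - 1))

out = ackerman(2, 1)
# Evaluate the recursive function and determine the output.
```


ackerman(2, 1)
= ackerman(1, ackerman(2, 0))
First compute ackerman(2, 0) = 3
= ackerman(1, 3)
= 5


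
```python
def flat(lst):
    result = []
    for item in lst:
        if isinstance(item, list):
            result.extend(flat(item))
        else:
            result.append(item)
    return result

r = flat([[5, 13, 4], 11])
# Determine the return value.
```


flat([[5, 13, 4], 11])
Processing each element:
  [5, 13, 4] is a list -> flat recursively -> [5, 13, 4]
  11 is not a list -> append 11
= [5, 13, 4, 11]


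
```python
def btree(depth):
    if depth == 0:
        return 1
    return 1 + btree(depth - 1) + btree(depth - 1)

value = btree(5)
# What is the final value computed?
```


btree(5)
= 1 + btree(4) + btree(4)
= 1 + 2 * btree(4)
btree(k) = 2^(k+1) - 1
btree(0) = 1
btree(1) = 3
btree(2) = 7
btree(3) = 15
btree(4) = 31
btree(5) = 2^6 - 1 = 63


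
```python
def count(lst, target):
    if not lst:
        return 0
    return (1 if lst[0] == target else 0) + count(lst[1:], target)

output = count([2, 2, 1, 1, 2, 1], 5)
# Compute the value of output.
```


count([2, 2, 1, 1, 2, 1], 5)
lst[0]=2 != 5: 0 + count([2, 1, 1, 2, 1], 5)
lst[0]=2 != 5: 0 + count([1, 1, 2, 1], 5)
lst[0]=1 != 5: 0 + count([1, 2, 1], 5)
lst[0]=1 != 5: 0 + count([2, 1], 5)
lst[0]=2 != 5: 0 + count([1], 5)
lst[0]=1 != 5: 0 + count([], 5)
= 0


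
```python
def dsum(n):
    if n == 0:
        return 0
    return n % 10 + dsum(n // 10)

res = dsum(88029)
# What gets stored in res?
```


dsum(88029)
= 9 + dsum(8802)
= 9 + 2 + dsum(880)
= 9 + 2 + 0 + dsum(88)
= 9 + 2 + 0 + 8 + dsum(8)
= 9 + 2 + 0 + 8 + 8 + dsum(0)
= 9 + 2 + 0 + 8 + 8 + 0
= 27


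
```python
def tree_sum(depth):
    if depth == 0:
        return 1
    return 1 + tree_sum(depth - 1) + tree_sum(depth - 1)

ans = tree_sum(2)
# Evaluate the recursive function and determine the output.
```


tree_sum(2)
= 1 + tree_sum(1) + tree_sum(1)
= 1 + 2 * tree_sum(1)
tree_sum(k) = 2^(k+1) - 1
tree_sum(0) = 1
tree_sum(1) = 3
tree_sum(2) = 7
tree_sum(2) = 2^3 - 1 = 7


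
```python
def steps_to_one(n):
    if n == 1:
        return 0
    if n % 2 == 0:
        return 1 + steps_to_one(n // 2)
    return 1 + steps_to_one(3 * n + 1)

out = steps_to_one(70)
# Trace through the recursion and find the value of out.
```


steps_to_one(70)
70 is even -> steps_to_one(35)
35 is odd -> 3*35+1 = 106 -> steps_to_one(106)
106 is even -> steps_to_one(53)
53 is odd -> 3*53+1 = 160 -> steps_to_one(160)
160 is even -> steps_to_one(80)
80 is even -> steps_to_one(40)
40 is even -> steps_to_one(20)
20 is even -> steps_to_one(10)
10 is even -> steps_to_one(5)
5 is odd -> 3*5+1 = 16 -> steps_to_one(16)
16 is even -> steps_to_one(8)
8 is even -> steps_to_one(4)
4 is even -> steps_to_one(2)
2 is even -> steps_to_one(1)
Reached 1 after 14 steps
= 14


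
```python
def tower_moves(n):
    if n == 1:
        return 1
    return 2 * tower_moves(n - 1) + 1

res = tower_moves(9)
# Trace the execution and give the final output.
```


tower_moves(9)
= 2 * tower_moves(8) + 1
= 2 * (2 * tower_moves(7) + 1) + 1
= 2 * (2 * (2 * tower_moves(6) + 1) + 1) + 1
= 2 * (2 * (2 * (2 * tower_moves(5) + 1) + 1) + 1) + 1
= 2 * (2 * (2 * (2 * (2 * tower_moves(4) + 1) + 1) + 1) + 1) + 1
= 2 * (2 * (2 * (2 * (2 * (2 * tower_moves(3) + 1) + 1) + 1) + 1) + 1) + 1
= 2 * (2 * (2 * (2 * (2 * (2 * (2 * tower_moves(2) + 1) + 1) + 1) + 1) + 1) + 1) + 1
= 2 * (2 * (2 * (2 * (2 * (2 * (2 * (2 * tower_moves(1) + 1) + 1) + 1) + 1) + 1) + 1) + 1) + 1
Now compute bottom-up:
tower_moves(1) = 1
tower_moves(2) = 2 * 1 + 1 = 3
tower_moves(3) = 2 * 3 + 1 = 7
tower_moves(4) = 2 * 7 + 1 = 15
tower_moves(5) = 2 * 15 + 1 = 31
tower_moves(6) = 2 * 31 + 1 = 63
tower_moves(7) = 2 * 63 + 1 = 127
tower_moves(8) = 2 * 127 + 1 = 255
tower_moves(9) = 2 * 255 + 1 = 511
= 511


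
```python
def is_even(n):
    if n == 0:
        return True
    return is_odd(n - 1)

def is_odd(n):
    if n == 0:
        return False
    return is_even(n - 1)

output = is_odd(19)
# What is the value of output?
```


is_odd(19)
= is_even(18)
= is_odd(17)
= is_even(16)
= is_odd(15)
= is_even(14)
= is_odd(13)
= is_even(12)
= is_odd(11)
= is_even(10)
= is_odd(9)
= is_even(8)
= is_odd(7)
= is_even(6)
= is_odd(5)
= is_even(4)
= is_odd(3)
= is_even(2)
= is_odd(1)
= is_even(0)
n == 0: return True
= True


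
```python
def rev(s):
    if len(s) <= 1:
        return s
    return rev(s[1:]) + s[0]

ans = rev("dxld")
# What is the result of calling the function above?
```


rev("dxld")
= rev("xld") + "d"
= rev("ld") + "x" + "d"
= rev("d") + "l" + "x" + "d"
= "d" + "l" + "x" + "d"
= "dlxd"


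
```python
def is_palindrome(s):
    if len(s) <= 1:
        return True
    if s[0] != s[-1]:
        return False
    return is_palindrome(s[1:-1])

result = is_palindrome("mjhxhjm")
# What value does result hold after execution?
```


is_palindrome("mjhxhjm")
"mjhxhjm": s[0]='m' == s[-1]='m' -> is_palindrome("jhxhj")
"jhxhj": s[0]='j' == s[-1]='j' -> is_palindrome("hxh")
"hxh": s[0]='h' == s[-1]='h' -> is_palindrome("x")
"x": len <= 1 -> True
= True


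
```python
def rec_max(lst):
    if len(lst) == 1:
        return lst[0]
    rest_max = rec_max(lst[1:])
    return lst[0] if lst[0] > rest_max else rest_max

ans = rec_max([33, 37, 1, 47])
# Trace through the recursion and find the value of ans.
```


rec_max([33, 37, 1, 47])
= compare 33 with rec_max([37, 1, 47])
= compare 37 with rec_max([1, 47])
= compare 1 with rec_max([47])
Base: rec_max([47]) = 47
compare 1 with 47: max = 47
compare 37 with 47: max = 47
compare 33 with 47: max = 47
= 47


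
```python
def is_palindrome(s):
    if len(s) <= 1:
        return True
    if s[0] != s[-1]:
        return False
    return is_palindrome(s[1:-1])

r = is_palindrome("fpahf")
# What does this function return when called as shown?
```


is_palindrome("fpahf")
"fpahf": s[0]='f' == s[-1]='f' -> is_palindrome("pah")
"pah": s[0]='p' != s[-1]='h' -> False
= False


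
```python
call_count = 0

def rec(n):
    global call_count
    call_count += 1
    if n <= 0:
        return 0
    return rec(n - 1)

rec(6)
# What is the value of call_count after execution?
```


rec(6) calls rec(5) calls ... calls rec(0)
Total calls: 6 + 1 (for base case) = 7


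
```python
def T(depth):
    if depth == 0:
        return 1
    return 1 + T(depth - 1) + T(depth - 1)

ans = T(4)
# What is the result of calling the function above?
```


T(4)
= 1 + T(3) + T(3)
= 1 + 2 * T(3)
T(k) = 2^(k+1) - 1
T(0) = 1
T(1) = 3
T(2) = 7
T(3) = 15
T(4) = 31
T(4) = 2^5 - 1 = 31


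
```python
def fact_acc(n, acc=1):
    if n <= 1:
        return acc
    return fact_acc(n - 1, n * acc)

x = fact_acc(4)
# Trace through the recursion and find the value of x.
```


fact_acc(4, 1)
= fact_acc(3, 4 * 1) = fact_acc(3, 4)
= fact_acc(2, 3 * 4) = fact_acc(2, 12)
= fact_acc(1, 2 * 12) = fact_acc(1, 24)
n <= 1, return acc = 24


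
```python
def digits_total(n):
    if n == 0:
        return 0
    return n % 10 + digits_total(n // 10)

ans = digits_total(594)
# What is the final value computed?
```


digits_total(594)
= 4 + digits_total(59)
= 4 + 9 + digits_total(5)
= 4 + 9 + 5 + digits_total(0)
= 4 + 9 + 5 + 0
= 18


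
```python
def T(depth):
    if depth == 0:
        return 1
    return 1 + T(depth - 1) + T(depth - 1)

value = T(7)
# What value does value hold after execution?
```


T(7)
= 1 + T(6) + T(6)
= 1 + 2 * T(6)
T(k) = 2^(k+1) - 1
T(0) = 1
T(1) = 3
T(2) = 7
T(3) = 15
T(4) = 31
T(7) = 2^8 - 1 = 255


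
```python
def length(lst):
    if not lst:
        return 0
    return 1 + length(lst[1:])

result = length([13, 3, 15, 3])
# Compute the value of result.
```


length([13, 3, 15, 3])
= 1 + length([3, 15, 3])
= 1 + 1 + length([15, 3])
= 1 + 1 + 1 + length([3])
= 1 + 1 + 1 + 1 + length([])
= 1 + 1 + 1 + 1 + 0
= 4


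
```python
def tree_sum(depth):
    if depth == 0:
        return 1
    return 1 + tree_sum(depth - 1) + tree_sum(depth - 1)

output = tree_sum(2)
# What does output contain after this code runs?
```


tree_sum(2)
= 1 + tree_sum(1) + tree_sum(1)
= 1 + 2 * tree_sum(1)
tree_sum(k) = 2^(k+1) - 1
tree_sum(0) = 1
tree_sum(1) = 3
tree_sum(2) = 7
tree_sum(2) = 2^3 - 1 = 7


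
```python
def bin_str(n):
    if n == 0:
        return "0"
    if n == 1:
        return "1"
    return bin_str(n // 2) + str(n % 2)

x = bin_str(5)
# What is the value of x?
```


bin_str(5)
= bin_str(2) + "1"
= bin_str(1) + "0" + "1"
= "1" + "0" + "1"
= "101"


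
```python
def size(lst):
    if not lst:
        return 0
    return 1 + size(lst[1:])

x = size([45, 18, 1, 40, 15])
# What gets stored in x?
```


size([45, 18, 1, 40, 15])
= 1 + size([18, 1, 40, 15])
= 1 + 1 + size([1, 40, 15])
= 1 + 1 + 1 + size([40, 15])
= 1 + 1 + 1 + 1 + size([15])
= 1 + 1 + 1 + 1 + 1 + size([])
= 1 + 1 + 1 + 1 + 1 + 0
= 5


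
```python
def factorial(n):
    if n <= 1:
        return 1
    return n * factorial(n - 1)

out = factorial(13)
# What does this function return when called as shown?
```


factorial(13)
= 13 * factorial(12)
= 13 * 12 * factorial(11)
= 13 * 12 * 11 * factorial(10)
= 13 * 12 * 11 * 10 * factorial(9)
= 13 * 12 * 11 * 10 * 9 * factorial(8)
= 13 * 12 * 11 * 10 * 9 * 8 * factorial(7)
= 13 * 12 * 11 * 10 * 9 * 8 * 7 * factorial(6)
= 13 * 12 * 11 * 10 * 9 * 8 * 7 * 6 * factorial(5)
= 13 * 12 * 11 * 10 * 9 * 8 * 7 * 6 * 5 * factorial(4)
= 13 * 12 * 11 * 10 * 9 * 8 * 7 * 6 * 5 * 4 * factorial(3)
= 13 * 12 * 11 * 10 * 9 * 8 * 7 * 6 * 5 * 4 * 3 * factorial(2)
= 13 * 12 * 11 * 10 * 9 * 8 * 7 * 6 * 5 * 4 * 3 * 2 * factorial(1)
= 13 * 12 * 11 * 10 * 9 * 8 * 7 * 6 * 5 * 4 * 3 * 2 * 1
= 6227020800


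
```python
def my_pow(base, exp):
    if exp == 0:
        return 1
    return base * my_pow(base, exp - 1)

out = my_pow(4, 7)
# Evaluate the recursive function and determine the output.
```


my_pow(4, 7)
= 4 * my_pow(4, 6)
= 4 * 4 * my_pow(4, 5)
= 4 * 4 * 4 * my_pow(4, 4)
= 4 * 4 * 4 * 4 * my_pow(4, 3)
= 4 * 4 * 4 * 4 * 4 * my_pow(4, 2)
= 4 * 4 * 4 * 4 * 4 * 4 * my_pow(4, 1)
= 4 * 4 * 4 * 4 * 4 * 4 * 4 * my_pow(4, 0)
= 4 * 4 * 4 * 4 * 4 * 4 * 4 * 1
= 16384
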